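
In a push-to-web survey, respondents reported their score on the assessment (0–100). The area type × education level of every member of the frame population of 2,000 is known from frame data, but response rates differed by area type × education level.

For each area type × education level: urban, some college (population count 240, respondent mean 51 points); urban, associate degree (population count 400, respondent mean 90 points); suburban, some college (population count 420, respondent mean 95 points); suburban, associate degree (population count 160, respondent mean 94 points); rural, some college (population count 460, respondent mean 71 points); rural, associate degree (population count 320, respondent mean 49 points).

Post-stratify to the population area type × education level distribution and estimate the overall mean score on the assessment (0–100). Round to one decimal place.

75.8

Weight each group's respondent value by its population share:
  urban, some college: (240/2,000) × 51 = 6.12
  urban, associate degree: (400/2,000) × 90 = 18
  suburban, some college: (420/2,000) × 95 = 19.95
  suburban, associate degree: (160/2,000) × 94 = 7.52
  rural, some college: (460/2,000) × 71 = 16.33
  rural, associate degree: (320/2,000) × 49 = 7.84
Post-stratified estimate = 75.76 → 75.8.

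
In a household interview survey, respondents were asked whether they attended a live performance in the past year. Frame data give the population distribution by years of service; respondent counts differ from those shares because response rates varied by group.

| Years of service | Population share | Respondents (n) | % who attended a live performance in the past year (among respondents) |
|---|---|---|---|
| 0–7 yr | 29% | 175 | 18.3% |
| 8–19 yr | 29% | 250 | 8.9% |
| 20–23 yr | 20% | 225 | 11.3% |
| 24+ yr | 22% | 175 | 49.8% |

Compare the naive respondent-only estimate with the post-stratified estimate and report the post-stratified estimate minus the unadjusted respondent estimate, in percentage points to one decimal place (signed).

+0.9 percentage points

Naive respondent-only estimate (weights = respondent counts):
  (175/825)×18.3 + (250/825)×8.9 + (225/825)×11.3 + (175/825)×49.8 = 20.2242%
Post-stratified estimate weights by population shares:
  0.29×18.3 + 0.29×8.9 + 0.2×11.3 + 0.22×49.8 = 21.104%
Difference = 21.104 − 20.2242 = 0.8798 pp.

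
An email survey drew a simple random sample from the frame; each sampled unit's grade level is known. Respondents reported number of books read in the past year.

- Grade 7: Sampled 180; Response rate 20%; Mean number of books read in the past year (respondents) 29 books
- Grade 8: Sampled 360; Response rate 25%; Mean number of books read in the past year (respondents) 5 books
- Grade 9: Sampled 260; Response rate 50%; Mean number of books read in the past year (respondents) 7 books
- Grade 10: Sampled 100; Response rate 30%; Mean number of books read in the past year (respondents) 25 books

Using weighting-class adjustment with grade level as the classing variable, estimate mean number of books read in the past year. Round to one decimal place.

Each respondent's weight = sampled/responded in their class; summing within a class gives n_sampled, so:
  Grade 7: 180 × 29 = 5220
  Grade 8: 360 × 5 = 1800
  Grade 9: 260 × 7 = 1820
  Grade 10: 100 × 25 = 2500
Adjusted estimate = 11,340 / 900 = 12.6 → 12.6.

12.6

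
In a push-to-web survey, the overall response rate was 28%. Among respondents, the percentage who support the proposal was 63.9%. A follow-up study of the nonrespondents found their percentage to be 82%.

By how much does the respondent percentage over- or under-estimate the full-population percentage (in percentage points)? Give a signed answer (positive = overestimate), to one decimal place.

-13.0 percentage points

Nonresponse fraction = 1 − 0.28 = 0.72.
Bias = (nonresponse fraction) × (respondent percentage − nonrespondent percentage)
     = 0.72 × (63.9 − 82) = 0.72 × -18.1 = -13.032.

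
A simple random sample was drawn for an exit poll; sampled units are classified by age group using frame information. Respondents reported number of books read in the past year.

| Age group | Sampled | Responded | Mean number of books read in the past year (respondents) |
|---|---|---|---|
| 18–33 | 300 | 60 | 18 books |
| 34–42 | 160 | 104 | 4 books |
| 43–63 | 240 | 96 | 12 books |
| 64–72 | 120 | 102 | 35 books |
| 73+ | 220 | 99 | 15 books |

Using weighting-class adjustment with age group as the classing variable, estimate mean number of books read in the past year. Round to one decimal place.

15.8

Response rates by class: 18–33 60/300 = 20%, 34–42 104/160 = 65%, 43–63 96/240 = 40%, 64–72 102/120 = 85%, 73+ 99/220 = 45%.
Inverse-response-rate weighting restores each class to its sampled count, so class totals weight by n_sampled:
  18–33: 300 × 18 = 5400
  34–42: 160 × 4 = 640
  43–63: 240 × 12 = 2880
  64–72: 120 × 35 = 4200
  73+: 220 × 15 = 3300
Adjusted estimate = 16,420 / 1,040 = 15.7885 → 15.8.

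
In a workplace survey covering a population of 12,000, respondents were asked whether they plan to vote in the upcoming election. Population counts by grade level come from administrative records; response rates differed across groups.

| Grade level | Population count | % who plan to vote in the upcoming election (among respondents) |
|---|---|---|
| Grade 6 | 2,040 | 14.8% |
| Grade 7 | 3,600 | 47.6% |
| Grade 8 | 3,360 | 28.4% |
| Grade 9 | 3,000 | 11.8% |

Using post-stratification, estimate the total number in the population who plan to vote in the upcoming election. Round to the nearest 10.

3,320

Apply each group's respondent rate to its population count:
  Grade 6: 2,040 × 14.8% = 301.92
  Grade 7: 3,600 × 47.6% = 1713.6
  Grade 8: 3,360 × 28.4% = 954.24
  Grade 9: 3,000 × 11.8% = 354
Estimated total = 3323.76 → 3,320.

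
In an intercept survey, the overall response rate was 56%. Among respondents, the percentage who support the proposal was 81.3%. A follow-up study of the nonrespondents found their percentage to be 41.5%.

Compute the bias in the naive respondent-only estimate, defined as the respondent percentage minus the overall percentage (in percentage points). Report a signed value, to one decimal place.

Nonresponse fraction = 1 − 0.56 = 0.44.
Bias = (nonresponse fraction) × (respondent percentage − nonrespondent percentage)
     = 0.44 × (81.3 − 41.5) = 0.44 × 39.8 = 17.512.

+17.5 percentage points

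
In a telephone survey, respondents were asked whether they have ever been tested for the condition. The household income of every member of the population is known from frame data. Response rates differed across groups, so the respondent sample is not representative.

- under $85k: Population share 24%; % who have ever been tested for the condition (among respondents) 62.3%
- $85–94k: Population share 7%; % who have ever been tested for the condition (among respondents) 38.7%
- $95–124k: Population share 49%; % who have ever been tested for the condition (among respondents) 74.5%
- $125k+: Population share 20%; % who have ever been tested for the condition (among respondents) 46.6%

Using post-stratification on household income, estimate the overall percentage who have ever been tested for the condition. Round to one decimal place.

63.5%

Reweight to the known household income distribution:
  under $85k: 0.24 × 62.3 = 14.952
  $85–94k: 0.07 × 38.7 = 2.709
  $95–124k: 0.49 × 74.5 = 36.505
  $125k+: 0.2 × 46.6 = 9.32
Post-stratified estimate = 63.486 → 63.5%.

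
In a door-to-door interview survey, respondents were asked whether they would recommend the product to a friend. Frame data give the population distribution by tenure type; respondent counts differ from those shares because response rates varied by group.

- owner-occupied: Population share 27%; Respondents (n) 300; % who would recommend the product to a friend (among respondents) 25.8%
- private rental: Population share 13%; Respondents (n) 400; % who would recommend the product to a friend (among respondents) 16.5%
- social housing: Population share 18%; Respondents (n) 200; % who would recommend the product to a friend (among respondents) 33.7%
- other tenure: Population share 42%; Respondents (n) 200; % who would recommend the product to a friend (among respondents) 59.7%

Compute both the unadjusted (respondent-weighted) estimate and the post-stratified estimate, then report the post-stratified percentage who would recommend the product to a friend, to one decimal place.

Unadjusted (pooled respondent) estimate weights by respondent counts:
  (300/1100)×25.8 + (400/1100)×16.5 + (200/1100)×33.7 + (200/1100)×59.7 = 30.0182%
Reweighting by population tenure type shares:
  0.27×25.8 + 0.13×16.5 + 0.18×33.7 + 0.42×59.7 = 40.251%

40.3%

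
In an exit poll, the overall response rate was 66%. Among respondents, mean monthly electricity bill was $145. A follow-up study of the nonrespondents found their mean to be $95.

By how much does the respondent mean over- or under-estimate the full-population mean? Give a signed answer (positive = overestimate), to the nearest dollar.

Nonresponse fraction = 1 − 0.66 = 0.34.
Bias = (nonresponse fraction) × (respondent mean − nonrespondent mean)
     = 0.34 × (145 − 95) = 0.34 × 50 = 17.

+$17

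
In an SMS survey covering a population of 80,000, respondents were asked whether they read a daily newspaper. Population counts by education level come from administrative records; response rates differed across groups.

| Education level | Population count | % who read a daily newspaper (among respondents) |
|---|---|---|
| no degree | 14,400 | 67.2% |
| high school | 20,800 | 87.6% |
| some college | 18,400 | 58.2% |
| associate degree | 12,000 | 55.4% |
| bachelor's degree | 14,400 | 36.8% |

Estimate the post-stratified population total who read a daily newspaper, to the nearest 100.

Apply each group's respondent rate to its population count:
  no degree: 14,400 × 67.2% = 9676.8
  high school: 20,800 × 87.6% = 18220.8
  some college: 18,400 × 58.2% = 10708.8
  associate degree: 12,000 × 55.4% = 6648
  bachelor's degree: 14,400 × 36.8% = 5299.2
Estimated total = 50553.6 → 50,600.

50,600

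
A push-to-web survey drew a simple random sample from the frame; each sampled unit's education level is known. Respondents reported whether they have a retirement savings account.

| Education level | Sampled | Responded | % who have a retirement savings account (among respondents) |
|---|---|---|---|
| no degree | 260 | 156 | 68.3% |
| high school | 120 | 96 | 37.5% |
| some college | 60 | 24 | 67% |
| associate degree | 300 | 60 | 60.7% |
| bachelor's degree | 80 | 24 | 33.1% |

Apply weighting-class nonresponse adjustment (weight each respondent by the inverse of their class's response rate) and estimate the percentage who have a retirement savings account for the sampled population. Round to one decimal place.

Class response rates: no degree 156/260 = 60%, high school 96/120 = 80%, some college 24/60 = 40%, associate degree 60/300 = 20%, bachelor's degree 24/80 = 30%.
With weight = n_sampled/n_responded per class, the weighted class total is n_sampled:
  no degree: 260 × 68.3 = 17,758
  high school: 120 × 37.5 = 4500
  some college: 60 × 67 = 4020
  associate degree: 300 × 60.7 = 18,210
  bachelor's degree: 80 × 33.1 = 2648
Adjusted estimate = 47,136 / 820 = 57.4829 → 57.5%.

57.5%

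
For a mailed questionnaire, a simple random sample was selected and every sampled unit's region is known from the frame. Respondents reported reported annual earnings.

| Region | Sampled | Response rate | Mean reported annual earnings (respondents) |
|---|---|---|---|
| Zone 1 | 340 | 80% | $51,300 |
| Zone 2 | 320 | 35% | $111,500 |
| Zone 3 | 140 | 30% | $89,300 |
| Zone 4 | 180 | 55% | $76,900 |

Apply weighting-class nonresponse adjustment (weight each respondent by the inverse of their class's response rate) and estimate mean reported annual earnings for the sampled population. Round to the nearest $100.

$81,100

Inverse-response-rate weighting restores each class to its sampled count, so class totals weight by n_sampled:
  Zone 1: 340 × 51,300 = 17,442,000
  Zone 2: 320 × 111,500 = 35,680,000
  Zone 3: 140 × 89,300 = 12,502,000
  Zone 4: 180 × 76,900 = 13,842,000
Adjusted estimate = 79,466,000 / 980 = 81087.8 → $81,100.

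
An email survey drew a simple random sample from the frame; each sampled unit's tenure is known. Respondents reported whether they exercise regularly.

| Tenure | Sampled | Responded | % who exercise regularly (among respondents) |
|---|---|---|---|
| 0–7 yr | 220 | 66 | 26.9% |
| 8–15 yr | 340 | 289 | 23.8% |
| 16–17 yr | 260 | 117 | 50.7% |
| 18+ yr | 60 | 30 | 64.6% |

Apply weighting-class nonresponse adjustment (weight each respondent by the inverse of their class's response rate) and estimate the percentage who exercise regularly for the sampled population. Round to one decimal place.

35.3%

Response rates by class: 0–7 yr 66/220 = 30%, 8–15 yr 289/340 = 85%, 16–17 yr 117/260 = 45%, 18+ yr 30/60 = 50%.
Weighting each respondent by the inverse class response rate inflates each class back to its sampled size, so the class weight is n_sampled:
  0–7 yr: 220 × 26.9 = 5918
  8–15 yr: 340 × 23.8 = 8092
  16–17 yr: 260 × 50.7 = 13,182
  18+ yr: 60 × 64.6 = 3876
Adjusted estimate = 31,068 / 880 = 35.3045 → 35.3%.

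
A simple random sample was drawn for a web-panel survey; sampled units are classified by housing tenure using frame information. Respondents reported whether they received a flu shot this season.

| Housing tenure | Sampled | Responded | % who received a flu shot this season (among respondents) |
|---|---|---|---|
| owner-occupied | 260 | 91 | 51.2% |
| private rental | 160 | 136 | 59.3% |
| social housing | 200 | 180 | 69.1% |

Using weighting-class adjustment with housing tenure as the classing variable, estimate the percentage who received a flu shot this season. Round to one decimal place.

Class response rates: owner-occupied 91/260 = 35%, private rental 136/160 = 85%, social housing 180/200 = 90%.
Each respondent's weight = sampled/responded in their class; summing within a class gives n_sampled, so:
  owner-occupied: 260 × 51.2 = 13,312
  private rental: 160 × 59.3 = 9488
  social housing: 200 × 69.1 = 13820
Adjusted estimate = 36,620 / 620 = 59.0645 → 59.1%.

59.1%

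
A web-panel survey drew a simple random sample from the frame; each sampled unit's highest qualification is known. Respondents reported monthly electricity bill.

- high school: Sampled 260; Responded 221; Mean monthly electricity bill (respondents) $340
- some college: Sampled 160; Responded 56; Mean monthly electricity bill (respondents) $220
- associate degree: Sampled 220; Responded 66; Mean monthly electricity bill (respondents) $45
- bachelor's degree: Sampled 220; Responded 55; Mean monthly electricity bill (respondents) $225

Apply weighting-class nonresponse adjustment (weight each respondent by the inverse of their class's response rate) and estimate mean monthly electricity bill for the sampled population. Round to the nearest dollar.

Class response rates: high school 221/260 = 85%, some college 56/160 = 35%, associate degree 66/220 = 30%, bachelor's degree 55/220 = 25%.
Each respondent's weight = sampled/responded in their class; summing within a class gives n_sampled, so:
  high school: 260 × 340 = 88,400
  some college: 160 × 220 = 35,200
  associate degree: 220 × 45 = 9900
  bachelor's degree: 220 × 225 = 49,500
Adjusted estimate = 183,000 / 860 = 212.791 → $213.

$213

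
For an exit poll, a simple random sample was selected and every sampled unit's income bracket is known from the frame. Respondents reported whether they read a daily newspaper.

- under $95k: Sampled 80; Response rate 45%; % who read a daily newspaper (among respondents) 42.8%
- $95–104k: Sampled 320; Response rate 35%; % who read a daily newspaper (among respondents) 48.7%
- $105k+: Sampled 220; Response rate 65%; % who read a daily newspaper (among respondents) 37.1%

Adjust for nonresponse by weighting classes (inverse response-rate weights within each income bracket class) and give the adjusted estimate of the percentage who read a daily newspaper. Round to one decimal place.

Each respondent's weight = sampled/responded in their class; summing within a class gives n_sampled, so:
  under $95k: 80 × 42.8 = 3424
  $95–104k: 320 × 48.7 = 15,584
  $105k+: 220 × 37.1 = 8162
Adjusted estimate = 27,170 / 620 = 43.8226 → 43.8%.

43.8%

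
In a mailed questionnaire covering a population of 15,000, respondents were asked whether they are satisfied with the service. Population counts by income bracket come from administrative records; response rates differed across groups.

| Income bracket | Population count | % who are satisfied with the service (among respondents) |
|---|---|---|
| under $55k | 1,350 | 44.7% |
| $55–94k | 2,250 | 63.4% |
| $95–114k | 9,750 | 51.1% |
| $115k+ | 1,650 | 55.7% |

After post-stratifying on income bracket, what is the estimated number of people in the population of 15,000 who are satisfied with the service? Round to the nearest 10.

7,930

Apply each group's respondent rate to its population count:
  under $55k: 1,350 × 44.7% = 603.45
  $55–94k: 2,250 × 63.4% = 1426.5
  $95–114k: 9,750 × 51.1% = 4982.25
  $115k+: 1,650 × 55.7% = 919.05
Estimated total = 7931.25 → 7,930.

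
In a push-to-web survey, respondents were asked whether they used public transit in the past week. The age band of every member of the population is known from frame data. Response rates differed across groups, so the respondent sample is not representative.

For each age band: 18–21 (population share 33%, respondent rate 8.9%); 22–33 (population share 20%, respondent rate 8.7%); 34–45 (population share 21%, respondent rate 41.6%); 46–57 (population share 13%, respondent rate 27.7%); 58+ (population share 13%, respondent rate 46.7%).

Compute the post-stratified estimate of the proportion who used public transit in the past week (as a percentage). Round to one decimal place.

Reweight to the known age band distribution:
  18–21: 0.33 × 8.9 = 2.937
  22–33: 0.2 × 8.7 = 1.74
  34–45: 0.21 × 41.6 = 8.736
  46–57: 0.13 × 27.7 = 3.601
  58+: 0.13 × 46.7 = 6.071
Post-stratified estimate = 23.085 → 23.1%.

23.1%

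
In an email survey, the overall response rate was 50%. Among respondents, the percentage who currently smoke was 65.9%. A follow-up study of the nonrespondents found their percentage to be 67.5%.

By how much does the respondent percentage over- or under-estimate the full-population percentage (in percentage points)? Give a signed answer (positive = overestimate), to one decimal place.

Nonresponse fraction = 1 − 0.5 = 0.5.
Bias = (nonresponse fraction) × (respondent percentage − nonrespondent percentage)
     = 0.5 × (65.9 − 67.5) = 0.5 × -1.6 = -0.8.

-0.8 percentage points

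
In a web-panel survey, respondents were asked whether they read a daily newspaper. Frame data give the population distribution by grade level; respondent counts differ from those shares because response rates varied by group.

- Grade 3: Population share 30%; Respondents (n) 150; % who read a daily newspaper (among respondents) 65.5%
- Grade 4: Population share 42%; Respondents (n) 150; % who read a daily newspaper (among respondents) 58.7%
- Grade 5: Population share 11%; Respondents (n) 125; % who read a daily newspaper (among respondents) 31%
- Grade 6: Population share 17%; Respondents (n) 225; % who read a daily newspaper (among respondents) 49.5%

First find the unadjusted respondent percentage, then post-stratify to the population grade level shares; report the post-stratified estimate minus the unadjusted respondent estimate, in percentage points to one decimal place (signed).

Without adjustment, the pooled respondent share is:
  (150/650)×65.5 + (150/650)×58.7 + (125/650)×31 + (225/650)×49.5 = 51.7577%
Post-stratifying to population shares instead:
  0.3×65.5 + 0.42×58.7 + 0.11×31 + 0.17×49.5 = 56.129%
Difference = 56.129 − 51.7577 = 4.3713 pp.

+4.4 percentage points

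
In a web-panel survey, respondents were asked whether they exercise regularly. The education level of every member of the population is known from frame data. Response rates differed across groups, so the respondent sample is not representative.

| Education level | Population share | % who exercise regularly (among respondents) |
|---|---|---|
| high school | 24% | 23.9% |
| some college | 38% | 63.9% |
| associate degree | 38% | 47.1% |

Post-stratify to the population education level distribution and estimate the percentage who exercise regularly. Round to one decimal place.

Reweight to the known education level distribution:
  high school: 0.24 × 23.9 = 5.736
  some college: 0.38 × 63.9 = 24.282
  associate degree: 0.38 × 47.1 = 17.898
Post-stratified estimate = 47.916 → 47.9%.

47.9%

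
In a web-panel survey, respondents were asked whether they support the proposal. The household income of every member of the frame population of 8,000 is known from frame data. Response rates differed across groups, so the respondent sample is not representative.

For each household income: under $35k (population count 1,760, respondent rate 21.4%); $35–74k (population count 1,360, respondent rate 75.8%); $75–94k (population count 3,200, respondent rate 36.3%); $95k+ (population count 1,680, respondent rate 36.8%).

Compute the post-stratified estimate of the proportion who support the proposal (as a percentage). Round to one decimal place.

39.8%

Each cell contributes population-share × respondent value:
  under $35k: (1,760/8,000) × 21.4 = 4.708
  $35–74k: (1,360/8,000) × 75.8 = 12.886
  $75–94k: (3,200/8,000) × 36.3 = 14.52
  $95k+: (1,680/8,000) × 36.8 = 7.728
Post-stratified estimate = 39.842 → 39.8%.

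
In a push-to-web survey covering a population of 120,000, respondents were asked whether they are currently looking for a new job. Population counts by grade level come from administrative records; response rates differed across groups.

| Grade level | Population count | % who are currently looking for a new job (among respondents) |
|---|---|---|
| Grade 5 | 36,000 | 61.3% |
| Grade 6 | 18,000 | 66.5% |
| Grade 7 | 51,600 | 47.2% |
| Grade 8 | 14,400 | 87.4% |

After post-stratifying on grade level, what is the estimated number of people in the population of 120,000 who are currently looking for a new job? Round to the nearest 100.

Apply each group's respondent rate to its population count:
  Grade 5: 36,000 × 61.3% = 22,068
  Grade 6: 18,000 × 66.5% = 11,970
  Grade 7: 51,600 × 47.2% = 24355.2
  Grade 8: 14,400 × 87.4% = 12585.6
Estimated total = 70978.8 → 71,000.

71,000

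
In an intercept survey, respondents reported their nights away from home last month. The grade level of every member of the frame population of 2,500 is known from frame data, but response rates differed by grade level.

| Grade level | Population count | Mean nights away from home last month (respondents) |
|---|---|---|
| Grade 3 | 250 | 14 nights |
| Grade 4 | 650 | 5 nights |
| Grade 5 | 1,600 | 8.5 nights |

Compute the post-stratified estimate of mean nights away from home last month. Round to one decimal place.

Post-stratification weights by population share, not respondent share:
  Grade 3: (250/2,500) × 14 = 1.4
  Grade 4: (650/2,500) × 5 = 1.3
  Grade 5: (1,600/2,500) × 8.5 = 5.44
Post-stratified estimate = 8.14 → 8.1.

8.1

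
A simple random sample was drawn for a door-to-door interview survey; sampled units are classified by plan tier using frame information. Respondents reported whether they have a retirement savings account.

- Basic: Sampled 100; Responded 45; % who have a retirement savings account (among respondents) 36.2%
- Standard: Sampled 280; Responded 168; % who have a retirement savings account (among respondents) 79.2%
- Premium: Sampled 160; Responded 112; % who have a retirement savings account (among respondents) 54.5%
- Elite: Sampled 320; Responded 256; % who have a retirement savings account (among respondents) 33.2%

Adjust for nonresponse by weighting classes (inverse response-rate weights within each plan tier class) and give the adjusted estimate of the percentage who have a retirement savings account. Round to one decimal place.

Class response rates: Basic 45/100 = 45%, Standard 168/280 = 60%, Premium 112/160 = 70%, Elite 256/320 = 80%.
Each respondent's weight = sampled/responded in their class; summing within a class gives n_sampled, so:
  Basic: 100 × 36.2 = 3620
  Standard: 280 × 79.2 = 22,176
  Premium: 160 × 54.5 = 8720
  Elite: 320 × 33.2 = 10,624
Adjusted estimate = 45,140 / 860 = 52.4884 → 52.5%.

52.5%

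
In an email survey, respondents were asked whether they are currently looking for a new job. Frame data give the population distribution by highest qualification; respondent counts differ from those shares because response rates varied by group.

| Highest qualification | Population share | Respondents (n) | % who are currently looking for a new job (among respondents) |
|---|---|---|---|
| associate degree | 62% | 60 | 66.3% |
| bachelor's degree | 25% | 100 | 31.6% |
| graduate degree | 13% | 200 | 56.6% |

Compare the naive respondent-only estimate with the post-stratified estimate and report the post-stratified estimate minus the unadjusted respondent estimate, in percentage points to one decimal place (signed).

+5.1 percentage points

Without adjustment, the pooled respondent share is:
  (60/360)×66.3 + (100/360)×31.6 + (200/360)×56.6 = 51.2722%
Reweighting by population highest qualification shares:
  0.62×66.3 + 0.25×31.6 + 0.13×56.6 = 56.364%
Difference = 56.364 − 51.2722 = 5.0918 pp.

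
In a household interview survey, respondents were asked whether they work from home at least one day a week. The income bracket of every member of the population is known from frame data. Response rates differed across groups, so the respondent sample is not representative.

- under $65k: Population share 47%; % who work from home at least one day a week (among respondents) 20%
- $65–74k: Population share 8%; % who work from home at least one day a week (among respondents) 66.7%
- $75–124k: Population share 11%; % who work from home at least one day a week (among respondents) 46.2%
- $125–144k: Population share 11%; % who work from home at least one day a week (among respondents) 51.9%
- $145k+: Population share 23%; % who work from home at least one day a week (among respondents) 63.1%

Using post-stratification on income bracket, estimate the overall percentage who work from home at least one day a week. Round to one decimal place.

Weight each group's respondent value by its population share:
  under $65k: 0.47 × 20 = 9.4
  $65–74k: 0.08 × 66.7 = 5.336
  $75–124k: 0.11 × 46.2 = 5.082
  $125–144k: 0.11 × 51.9 = 5.709
  $145k+: 0.23 × 63.1 = 14.513
Post-stratified estimate = 40.04 → 40.0%.

40.0%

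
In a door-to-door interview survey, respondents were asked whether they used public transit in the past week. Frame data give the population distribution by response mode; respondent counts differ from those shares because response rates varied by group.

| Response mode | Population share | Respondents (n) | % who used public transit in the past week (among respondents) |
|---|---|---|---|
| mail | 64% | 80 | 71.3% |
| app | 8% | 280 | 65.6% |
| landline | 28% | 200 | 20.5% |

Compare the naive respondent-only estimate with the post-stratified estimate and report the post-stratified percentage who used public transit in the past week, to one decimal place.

56.6%

Unadjusted (pooled respondent) estimate weights by respondent counts:
  (80/560)×71.3 + (280/560)×65.6 + (200/560)×20.5 = 50.3071%
Reweighting by population response mode shares:
  0.64×71.3 + 0.08×65.6 + 0.28×20.5 = 56.62%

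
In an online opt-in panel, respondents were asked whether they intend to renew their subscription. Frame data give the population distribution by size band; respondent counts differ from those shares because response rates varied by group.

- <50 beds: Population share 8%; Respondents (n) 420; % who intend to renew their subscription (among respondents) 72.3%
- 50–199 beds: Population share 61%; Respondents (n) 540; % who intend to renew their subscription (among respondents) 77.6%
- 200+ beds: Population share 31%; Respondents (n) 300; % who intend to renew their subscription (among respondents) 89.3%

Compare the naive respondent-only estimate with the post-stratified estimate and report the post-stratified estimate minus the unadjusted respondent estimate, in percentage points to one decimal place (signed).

Naive respondent-only estimate (weights = respondent counts):
  (420/1260)×72.3 + (540/1260)×77.6 + (300/1260)×89.3 = 78.619%
Post-stratifying to population shares instead:
  0.08×72.3 + 0.61×77.6 + 0.31×89.3 = 80.803%
Difference = 80.803 − 78.619 = 2.184 pp.

+2.2 percentage points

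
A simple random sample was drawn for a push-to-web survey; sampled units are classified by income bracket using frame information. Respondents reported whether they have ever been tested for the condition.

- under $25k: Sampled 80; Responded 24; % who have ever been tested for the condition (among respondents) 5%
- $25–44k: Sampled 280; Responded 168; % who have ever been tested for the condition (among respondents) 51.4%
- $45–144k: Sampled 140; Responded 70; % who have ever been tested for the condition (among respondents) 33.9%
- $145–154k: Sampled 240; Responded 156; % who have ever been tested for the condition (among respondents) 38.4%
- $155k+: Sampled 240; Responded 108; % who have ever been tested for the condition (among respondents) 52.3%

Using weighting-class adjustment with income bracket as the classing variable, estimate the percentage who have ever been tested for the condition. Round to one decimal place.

42.1%

Response rates by class: under $25k 24/80 = 30%, $25–44k 168/280 = 60%, $45–144k 70/140 = 50%, $145–154k 156/240 = 65%, $155k+ 108/240 = 45%.
Each respondent's weight = sampled/responded in their class; summing within a class gives n_sampled, so:
  under $25k: 80 × 5 = 400
  $25–44k: 280 × 51.4 = 14,392
  $45–144k: 140 × 33.9 = 4746
  $145–154k: 240 × 38.4 = 9216
  $155k+: 240 × 52.3 = 12,552
Adjusted estimate = 41,306 / 980 = 42.149 → 42.1%.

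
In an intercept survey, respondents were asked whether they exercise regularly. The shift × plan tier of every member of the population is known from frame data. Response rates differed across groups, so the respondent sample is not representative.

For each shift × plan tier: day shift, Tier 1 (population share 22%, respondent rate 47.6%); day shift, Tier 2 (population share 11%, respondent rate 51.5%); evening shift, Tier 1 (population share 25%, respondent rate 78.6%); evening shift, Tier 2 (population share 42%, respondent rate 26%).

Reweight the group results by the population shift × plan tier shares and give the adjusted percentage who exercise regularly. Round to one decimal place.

Reweight to the known shift × plan tier distribution:
  day shift, Tier 1: 0.22 × 47.6 = 10.472
  day shift, Tier 2: 0.11 × 51.5 = 5.665
  evening shift, Tier 1: 0.25 × 78.6 = 19.65
  evening shift, Tier 2: 0.42 × 26 = 10.92
Post-stratified estimate = 46.707 → 46.7%.

46.7%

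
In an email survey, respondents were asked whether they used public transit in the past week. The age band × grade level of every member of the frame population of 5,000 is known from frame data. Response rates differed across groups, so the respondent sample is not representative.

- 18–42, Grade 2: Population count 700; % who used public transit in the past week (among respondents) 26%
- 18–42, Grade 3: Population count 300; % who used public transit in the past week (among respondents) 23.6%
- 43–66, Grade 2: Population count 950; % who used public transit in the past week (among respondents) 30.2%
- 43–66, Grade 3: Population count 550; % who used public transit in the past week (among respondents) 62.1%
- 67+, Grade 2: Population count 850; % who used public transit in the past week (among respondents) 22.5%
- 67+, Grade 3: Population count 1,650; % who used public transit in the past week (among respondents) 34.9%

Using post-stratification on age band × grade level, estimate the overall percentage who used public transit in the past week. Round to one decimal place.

33.0%

Reweight to the known age band × grade level distribution:
  18–42, Grade 2: (700/5,000) × 26 = 3.64
  18–42, Grade 3: (300/5,000) × 23.6 = 1.416
  43–66, Grade 2: (950/5,000) × 30.2 = 5.738
  43–66, Grade 3: (550/5,000) × 62.1 = 6.831
  67+, Grade 2: (850/5,000) × 22.5 = 3.825
  67+, Grade 3: (1,650/5,000) × 34.9 = 11.517
Post-stratified estimate = 32.967 → 33.0%.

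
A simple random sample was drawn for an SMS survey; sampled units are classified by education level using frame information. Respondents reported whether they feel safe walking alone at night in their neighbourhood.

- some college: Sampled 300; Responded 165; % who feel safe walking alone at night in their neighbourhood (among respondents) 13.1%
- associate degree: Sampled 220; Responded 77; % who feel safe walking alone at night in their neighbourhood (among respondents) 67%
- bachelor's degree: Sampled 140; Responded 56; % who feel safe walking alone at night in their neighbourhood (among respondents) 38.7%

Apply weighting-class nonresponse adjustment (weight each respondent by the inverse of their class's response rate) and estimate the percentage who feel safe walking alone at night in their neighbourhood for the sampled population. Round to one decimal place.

Response rates by class: some college 165/300 = 55%, associate degree 77/220 = 35%, bachelor's degree 56/140 = 40%.
With weight = n_sampled/n_responded per class, the weighted class total is n_sampled:
  some college: 300 × 13.1 = 3930
  associate degree: 220 × 67 = 14,740
  bachelor's degree: 140 × 38.7 = 5418
Adjusted estimate = 24,088 / 660 = 36.497 → 36.5%.

36.5%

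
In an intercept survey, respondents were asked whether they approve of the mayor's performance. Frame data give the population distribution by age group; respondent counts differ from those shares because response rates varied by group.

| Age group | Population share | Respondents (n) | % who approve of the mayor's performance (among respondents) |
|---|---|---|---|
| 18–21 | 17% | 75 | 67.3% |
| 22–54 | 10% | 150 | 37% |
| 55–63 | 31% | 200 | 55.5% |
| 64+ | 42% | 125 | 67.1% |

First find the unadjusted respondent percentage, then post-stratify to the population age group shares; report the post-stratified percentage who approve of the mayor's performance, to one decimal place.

Unadjusted (pooled respondent) estimate weights by respondent counts:
  (75/550)×67.3 + (150/550)×37 + (200/550)×55.5 + (125/550)×67.1 = 54.7%
Post-stratified estimate weights by population shares:
  0.17×67.3 + 0.1×37 + 0.31×55.5 + 0.42×67.1 = 60.528%

60.5%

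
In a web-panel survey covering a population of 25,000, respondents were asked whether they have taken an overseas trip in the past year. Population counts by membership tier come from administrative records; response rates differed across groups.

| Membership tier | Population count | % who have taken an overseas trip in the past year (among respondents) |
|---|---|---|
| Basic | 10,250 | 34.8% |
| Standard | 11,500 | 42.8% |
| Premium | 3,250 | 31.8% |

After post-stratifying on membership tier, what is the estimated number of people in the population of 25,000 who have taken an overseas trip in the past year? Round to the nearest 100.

Each cell contributes its population count × the respondent rate:
  Basic: 10,250 × 34.8% = 3567
  Standard: 11,500 × 42.8% = 4922
  Premium: 3,250 × 31.8% = 1033.5
Estimated total = 9522.5 → 9,500.

9,500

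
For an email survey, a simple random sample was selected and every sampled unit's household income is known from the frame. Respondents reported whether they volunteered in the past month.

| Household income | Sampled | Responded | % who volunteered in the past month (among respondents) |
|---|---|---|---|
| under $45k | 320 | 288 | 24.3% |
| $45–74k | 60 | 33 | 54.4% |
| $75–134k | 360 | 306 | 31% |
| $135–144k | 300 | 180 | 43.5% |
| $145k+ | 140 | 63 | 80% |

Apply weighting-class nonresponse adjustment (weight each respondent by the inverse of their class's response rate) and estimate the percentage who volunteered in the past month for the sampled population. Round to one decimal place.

Class response rates: under $45k 288/320 = 90%, $45–74k 33/60 = 55%, $75–134k 306/360 = 85%, $135–144k 180/300 = 60%, $145k+ 63/140 = 45%.
With weight = n_sampled/n_responded per class, the weighted class total is n_sampled:
  under $45k: 320 × 24.3 = 7776
  $45–74k: 60 × 54.4 = 3264
  $75–134k: 360 × 31 = 11,160
  $135–144k: 300 × 43.5 = 13,050
  $145k+: 140 × 80 = 11,200
Adjusted estimate = 46,450 / 1,180 = 39.3644 → 39.4%.

39.4%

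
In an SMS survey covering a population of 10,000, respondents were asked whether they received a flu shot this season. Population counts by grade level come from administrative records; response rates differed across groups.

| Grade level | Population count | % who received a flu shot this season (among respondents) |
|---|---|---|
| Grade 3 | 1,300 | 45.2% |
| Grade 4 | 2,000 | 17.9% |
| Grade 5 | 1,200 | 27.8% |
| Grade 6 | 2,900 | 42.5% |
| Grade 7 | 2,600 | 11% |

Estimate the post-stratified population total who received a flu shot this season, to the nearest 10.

2,800

Each cell contributes its population count × the respondent rate:
  Grade 3: 1,300 × 45.2% = 587.6
  Grade 4: 2,000 × 17.9% = 358
  Grade 5: 1,200 × 27.8% = 333.6
  Grade 6: 2,900 × 42.5% = 1232.5
  Grade 7: 2,600 × 11% = 286
Estimated total = 2797.7 → 2,800.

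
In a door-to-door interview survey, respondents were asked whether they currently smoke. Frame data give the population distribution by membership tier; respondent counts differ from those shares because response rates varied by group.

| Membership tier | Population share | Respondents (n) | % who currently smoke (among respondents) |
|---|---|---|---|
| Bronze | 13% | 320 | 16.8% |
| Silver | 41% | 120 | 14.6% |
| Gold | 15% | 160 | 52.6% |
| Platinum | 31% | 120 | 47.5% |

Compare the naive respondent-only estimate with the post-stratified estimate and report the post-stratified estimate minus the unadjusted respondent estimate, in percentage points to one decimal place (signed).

Without adjustment, the pooled respondent share is:
  (320/720)×16.8 + (120/720)×14.6 + (160/720)×52.6 + (120/720)×47.5 = 29.5056%
Post-stratified estimate weights by population shares:
  0.13×16.8 + 0.41×14.6 + 0.15×52.6 + 0.31×47.5 = 30.785%
Difference = 30.785 − 29.5056 = 1.2794 pp.

+1.3 percentage points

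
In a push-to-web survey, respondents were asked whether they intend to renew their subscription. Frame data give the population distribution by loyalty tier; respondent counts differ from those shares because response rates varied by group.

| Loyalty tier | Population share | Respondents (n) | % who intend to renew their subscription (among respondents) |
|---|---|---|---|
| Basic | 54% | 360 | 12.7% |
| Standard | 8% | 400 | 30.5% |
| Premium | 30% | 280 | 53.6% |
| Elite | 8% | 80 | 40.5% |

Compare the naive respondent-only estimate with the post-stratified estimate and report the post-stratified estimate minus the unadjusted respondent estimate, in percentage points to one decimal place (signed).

Naive respondent-only estimate (weights = respondent counts):
  (360/1120)×12.7 + (400/1120)×30.5 + (280/1120)×53.6 + (80/1120)×40.5 = 31.2679%
Post-stratifying to population shares instead:
  0.54×12.7 + 0.08×30.5 + 0.3×53.6 + 0.08×40.5 = 28.618%
Difference = 28.618 − 31.2679 = -2.6499 pp.

-2.6 percentage points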